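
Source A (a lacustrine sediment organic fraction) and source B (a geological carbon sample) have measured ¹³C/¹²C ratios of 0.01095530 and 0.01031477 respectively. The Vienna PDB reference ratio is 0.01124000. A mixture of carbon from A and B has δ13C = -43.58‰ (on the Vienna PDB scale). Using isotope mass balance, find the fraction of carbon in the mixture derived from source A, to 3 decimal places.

0.680

δ_A = (0.01095530/0.01124000 − 1)×1000 = (0.974671 − 1)×1000 = -25.329‰
δ_B = (0.01031477/0.01124000 − 1)×1000 = (0.917684 − 1)×1000 = -82.316‰
f_A = (δ_mix − δ_B)/(δ_A − δ_B) = (-43.58 − (-82.316))/(-25.329 − (-82.316))
f_A = 38.736 / 56.987 = 0.6797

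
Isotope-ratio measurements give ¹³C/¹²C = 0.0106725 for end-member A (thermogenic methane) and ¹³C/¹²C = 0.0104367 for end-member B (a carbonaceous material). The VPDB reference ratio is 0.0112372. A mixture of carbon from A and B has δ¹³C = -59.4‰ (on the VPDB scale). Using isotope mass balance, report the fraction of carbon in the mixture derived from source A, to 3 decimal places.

δ_A = (0.0106725/0.0112372 − 1)×1000 = (0.949747 − 1)×1000 = -50.253‰
δ_B = (0.0104367/0.0112372 − 1)×1000 = (0.928763 − 1)×1000 = -71.237‰
f_A = (δ_mix − δ_B)/(δ_A − δ_B) = (-59.4 − (-71.237))/(-50.253 − (-71.237))
f_A = 11.837 / 20.984 = 0.5641

0.564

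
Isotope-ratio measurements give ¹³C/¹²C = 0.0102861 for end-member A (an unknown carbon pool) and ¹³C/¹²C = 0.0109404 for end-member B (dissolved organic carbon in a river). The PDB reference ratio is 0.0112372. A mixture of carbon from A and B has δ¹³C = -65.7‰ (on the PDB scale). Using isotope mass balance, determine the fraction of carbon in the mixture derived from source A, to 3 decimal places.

0.675

δ_A = (0.0102861/0.0112372 − 1)×1000 = (0.915361 − 1)×1000 = -84.639‰
δ_B = (0.0109404/0.0112372 − 1)×1000 = (0.973588 − 1)×1000 = -26.412‰
f_A = (δ_mix − δ_B)/(δ_A − δ_B) = (-65.7 − (-26.412))/(-84.639 − (-26.412))
f_A = -39.288 / -58.226 = 0.6747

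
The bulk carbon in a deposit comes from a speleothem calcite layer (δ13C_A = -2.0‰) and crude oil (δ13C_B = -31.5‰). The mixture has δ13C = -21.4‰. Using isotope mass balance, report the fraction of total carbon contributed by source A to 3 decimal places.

0.342

δ_mix = f_A·δ_A + (1 − f_A)·δ_B  ⇒  f_A = (δ_mix − δ_B)/(δ_A − δ_B)
f_A = (-21.4 − (-31.5)) / (-2.0 − (-31.5))
f_A = 10.1 / 29.5 = 0.3424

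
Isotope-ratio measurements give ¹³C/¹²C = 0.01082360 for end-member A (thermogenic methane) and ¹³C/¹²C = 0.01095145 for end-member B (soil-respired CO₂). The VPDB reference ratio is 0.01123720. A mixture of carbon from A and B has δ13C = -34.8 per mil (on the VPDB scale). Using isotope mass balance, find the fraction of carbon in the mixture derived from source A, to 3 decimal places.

0.824

δ_A = (0.01082360/0.01123720 − 1)×1000 = (0.963194 − 1)×1000 = -36.806 per mil
δ_B = (0.01095145/0.01123720 − 1)×1000 = (0.974571 − 1)×1000 = -25.429 per mil
f_A = (δ_mix − δ_B)/(δ_A − δ_B) = (-34.8 − (-25.429))/(-36.806 − (-25.429))
f_A = -9.371 / -11.377 = 0.8237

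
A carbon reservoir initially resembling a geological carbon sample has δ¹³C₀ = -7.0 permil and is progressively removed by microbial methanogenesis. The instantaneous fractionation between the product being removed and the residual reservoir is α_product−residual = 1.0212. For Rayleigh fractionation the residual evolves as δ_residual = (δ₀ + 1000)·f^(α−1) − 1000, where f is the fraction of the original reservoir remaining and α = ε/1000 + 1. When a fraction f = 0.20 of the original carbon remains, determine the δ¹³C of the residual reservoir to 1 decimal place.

-40.3 permil

Rayleigh residual: δ_res = (δ₀ + 1000)·f^(α−1) − 1000
α − 1 = 0.02120
f^(α−1) = 0.20^(0.02120) = 0.966455
δ_res = (-7.0 + 1000) × 0.966455 − 1000 = 959.690 − 1000 = -40.31 permil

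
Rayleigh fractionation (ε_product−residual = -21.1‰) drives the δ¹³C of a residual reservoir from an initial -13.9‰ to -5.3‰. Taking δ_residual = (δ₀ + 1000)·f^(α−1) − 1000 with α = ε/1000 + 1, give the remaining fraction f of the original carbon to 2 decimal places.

0.66

α − 1 = ε/1000 = -0.0211
(δ_res + 1000)/(δ₀ + 1000) = (-5.3 + 1000)/(-13.9 + 1000) = 994.7/986.1 = 1.008721
f = 1.008721^(1/-0.0211) = exp(ln(1.008721)/-0.0211) = exp(0.00868/-0.0211)
f = exp(-0.4115) = 0.6626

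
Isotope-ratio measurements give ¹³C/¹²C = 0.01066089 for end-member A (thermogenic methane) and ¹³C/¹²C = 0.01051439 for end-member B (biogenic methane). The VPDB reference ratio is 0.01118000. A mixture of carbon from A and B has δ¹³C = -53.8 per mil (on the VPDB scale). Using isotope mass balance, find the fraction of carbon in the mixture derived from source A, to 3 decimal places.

δ_A = (0.01066089/0.01118000 − 1)×1000 = (0.953568 − 1)×1000 = -46.432 per mil
δ_B = (0.01051439/0.01118000 − 1)×1000 = (0.940464 − 1)×1000 = -59.536 per mil
f_A = (δ_mix − δ_B)/(δ_A − δ_B) = (-53.8 − (-59.536))/(-46.432 − (-59.536))
f_A = 5.736 / 13.104 = 0.4377

0.438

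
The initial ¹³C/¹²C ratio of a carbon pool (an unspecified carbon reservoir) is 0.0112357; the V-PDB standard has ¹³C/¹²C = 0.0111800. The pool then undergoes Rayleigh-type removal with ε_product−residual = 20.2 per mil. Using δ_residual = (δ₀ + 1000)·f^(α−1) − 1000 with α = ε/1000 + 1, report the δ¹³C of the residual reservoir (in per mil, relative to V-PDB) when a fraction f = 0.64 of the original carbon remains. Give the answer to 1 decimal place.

δ₀ = (0.0112357/0.0111800 − 1)×1000 = (1.004982 − 1)×1000 = 4.982 per mil
α − 1 = ε/1000 = 0.0202
f^(α−1) = 0.64^(0.0202) = 0.991026
δ_res = (4.982 + 1000) × 0.991026 − 1000 = 995.963 − 1000 = -4.04 per mil

-4.0 per mil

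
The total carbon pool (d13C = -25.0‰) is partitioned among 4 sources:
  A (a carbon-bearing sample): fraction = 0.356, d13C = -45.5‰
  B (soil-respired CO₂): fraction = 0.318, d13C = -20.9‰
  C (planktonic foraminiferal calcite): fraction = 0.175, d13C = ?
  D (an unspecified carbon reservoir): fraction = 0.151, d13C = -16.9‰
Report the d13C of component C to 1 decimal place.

Isotope mass balance: δ_bulk = Σ fᵢ·δᵢ.
-25.0 = 0.356×(-45.5) + 0.318×(-20.9) + 0.175×δ_C + 0.151×(-16.9)
0.175·δ_C = -25.0 − (-25.396) = 0.396
δ_C = 0.396 / 0.175 = 2.26‰

2.3‰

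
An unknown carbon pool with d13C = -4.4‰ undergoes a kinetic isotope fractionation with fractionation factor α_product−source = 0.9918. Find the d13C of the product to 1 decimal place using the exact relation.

-12.6‰

δ_product = (δ_source + 1000)·α − 1000
δ_product = (-4.4 + 1000) × 0.9918 − 1000
δ_product = 987.436 − 1000 = -12.56‰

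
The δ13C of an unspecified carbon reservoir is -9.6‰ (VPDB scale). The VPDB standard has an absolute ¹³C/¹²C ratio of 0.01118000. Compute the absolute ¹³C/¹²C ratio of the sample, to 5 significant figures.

R_sample = R_standard × (δ13C/1000 + 1)
R_sample = 0.01118000 × (-9.6/1000 + 1) = 0.01118000 × 0.990400
R_sample = 0.0110727

0.011073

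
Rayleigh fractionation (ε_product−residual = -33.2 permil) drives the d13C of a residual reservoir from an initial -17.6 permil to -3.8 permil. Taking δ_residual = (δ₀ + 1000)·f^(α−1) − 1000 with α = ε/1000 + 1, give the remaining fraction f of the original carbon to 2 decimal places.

α − 1 = ε/1000 = -0.0332
(δ_res + 1000)/(δ₀ + 1000) = (-3.8 + 1000)/(-17.6 + 1000) = 996.2/982.4 = 1.014047
f = 1.014047^(1/-0.0332) = exp(ln(1.014047)/-0.0332) = exp(0.01395/-0.0332)
f = exp(-0.4202) = 0.6569

0.66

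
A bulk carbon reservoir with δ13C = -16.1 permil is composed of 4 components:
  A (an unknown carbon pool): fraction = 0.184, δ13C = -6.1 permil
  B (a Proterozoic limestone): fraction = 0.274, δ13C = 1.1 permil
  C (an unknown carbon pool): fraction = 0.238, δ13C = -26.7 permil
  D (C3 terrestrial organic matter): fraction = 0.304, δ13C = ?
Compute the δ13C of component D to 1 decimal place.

-29.4 permil

Isotope mass balance: δ_bulk = Σ fᵢ·δᵢ.
-16.1 = 0.184×(-6.1) + 0.274×(1.1) + 0.238×(-26.7) + 0.304×δ_D
0.304·δ_D = -16.1 − (-7.176) = -8.924
δ_D = -8.924 / 0.304 = -29.36 permil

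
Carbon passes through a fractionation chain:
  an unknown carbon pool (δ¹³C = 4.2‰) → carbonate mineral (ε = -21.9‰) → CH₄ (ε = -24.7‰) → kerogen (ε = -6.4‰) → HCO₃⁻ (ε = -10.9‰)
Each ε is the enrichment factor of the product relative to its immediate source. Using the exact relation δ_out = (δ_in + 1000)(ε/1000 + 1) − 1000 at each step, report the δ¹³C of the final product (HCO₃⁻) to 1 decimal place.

-58.6‰

step 1: δ = (4.20 + 1000)·(-21.9/1000 + 1) − 1000 = -17.79‰
step 2: δ = (-17.79 + 1000)·(-24.7/1000 + 1) − 1000 = -42.05‰
step 3: δ = (-42.05 + 1000)·(-6.4/1000 + 1) − 1000 = -48.18‰
step 4: δ = (-48.18 + 1000)·(-10.9/1000 + 1) − 1000 = -58.56‰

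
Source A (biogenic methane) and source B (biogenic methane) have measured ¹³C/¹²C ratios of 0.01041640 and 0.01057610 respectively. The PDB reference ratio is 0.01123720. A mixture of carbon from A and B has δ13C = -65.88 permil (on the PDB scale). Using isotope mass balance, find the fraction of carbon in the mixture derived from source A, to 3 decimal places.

δ_A = (0.01041640/0.01123720 − 1)×1000 = (0.926957 − 1)×1000 = -73.043 permil
δ_B = (0.01057610/0.01123720 − 1)×1000 = (0.941169 − 1)×1000 = -58.831 permil
f_A = (δ_mix − δ_B)/(δ_A − δ_B) = (-65.88 − (-58.831))/(-73.043 − (-58.831))
f_A = -7.049 / -14.212 = 0.4960

0.496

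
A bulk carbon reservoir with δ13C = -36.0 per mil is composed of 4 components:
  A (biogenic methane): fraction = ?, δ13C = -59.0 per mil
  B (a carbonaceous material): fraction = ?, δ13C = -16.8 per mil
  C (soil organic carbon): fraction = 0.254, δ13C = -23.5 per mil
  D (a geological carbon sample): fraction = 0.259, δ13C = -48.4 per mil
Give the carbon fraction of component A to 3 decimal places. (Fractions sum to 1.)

0.221

Let f_A and f_B be the unknown fractions; fractions sum to 1 so f_A + f_B = 0.487.
Mass balance: Σ fᵢ·δᵢ = δ_bulk ⇒ f_A·(-59.0) + f_B·(-16.8) = -36.0 − (-18.505) = -17.495
Substitute f_B = 0.487 − f_A:
f_A·(-59.0 − -16.8) = -17.495 − 0.487×(-16.8) = -9.314
f_A = -9.314 / -42.2 = 0.2207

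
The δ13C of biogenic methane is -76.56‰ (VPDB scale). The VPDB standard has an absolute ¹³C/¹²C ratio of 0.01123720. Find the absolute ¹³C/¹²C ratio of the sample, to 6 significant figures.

0.0103769

R_sample = R_standard × (δ13C/1000 + 1)
R_sample = 0.01123720 × (-76.56/1000 + 1) = 0.01123720 × 0.923440
R_sample = 0.0103769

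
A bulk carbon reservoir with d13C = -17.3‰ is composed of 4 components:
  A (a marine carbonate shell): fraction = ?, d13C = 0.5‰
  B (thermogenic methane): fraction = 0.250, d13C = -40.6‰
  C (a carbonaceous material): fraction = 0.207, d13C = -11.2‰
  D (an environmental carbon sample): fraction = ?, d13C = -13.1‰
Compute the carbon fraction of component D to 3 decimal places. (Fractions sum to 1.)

Let f_D and f_A be the unknown fractions; fractions sum to 1 so f_D + f_A = 0.543.
Mass balance: Σ fᵢ·δᵢ = δ_bulk ⇒ f_D·(-13.1) + f_A·(0.5) = -17.3 − (-12.468) = -4.832
Substitute f_A = 0.543 − f_D:
f_D·(-13.1 − 0.5) = -4.832 − 0.543×(0.5) = -5.103
f_D = -5.103 / -13.6 = 0.3752

0.375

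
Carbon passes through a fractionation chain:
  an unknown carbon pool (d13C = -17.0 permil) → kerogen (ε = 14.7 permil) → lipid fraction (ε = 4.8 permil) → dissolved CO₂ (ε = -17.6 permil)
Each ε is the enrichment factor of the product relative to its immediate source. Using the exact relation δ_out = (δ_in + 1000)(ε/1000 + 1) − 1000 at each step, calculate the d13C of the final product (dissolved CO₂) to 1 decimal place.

-15.4 permil

step 1: δ = (-17.00 + 1000)·(14.7/1000 + 1) − 1000 = -2.55 permil
step 2: δ = (-2.55 + 1000)·(4.8/1000 + 1) − 1000 = 2.24 permil
step 3: δ = (2.24 + 1000)·(-17.6/1000 + 1) − 1000 = -15.40 permil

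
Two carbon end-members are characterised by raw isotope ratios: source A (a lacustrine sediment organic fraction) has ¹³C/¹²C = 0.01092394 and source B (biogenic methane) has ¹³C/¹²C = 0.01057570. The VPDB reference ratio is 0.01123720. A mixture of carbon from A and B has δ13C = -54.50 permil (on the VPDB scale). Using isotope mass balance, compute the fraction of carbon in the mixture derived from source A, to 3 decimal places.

0.141

δ_A = (0.01092394/0.01123720 − 1)×1000 = (0.972123 − 1)×1000 = -27.877 permil
δ_B = (0.01057570/0.01123720 − 1)×1000 = (0.941133 − 1)×1000 = -58.867 permil
f_A = (δ_mix − δ_B)/(δ_A − δ_B) = (-54.50 − (-58.867))/(-27.877 − (-58.867))
f_A = 4.367 / 30.990 = 0.1409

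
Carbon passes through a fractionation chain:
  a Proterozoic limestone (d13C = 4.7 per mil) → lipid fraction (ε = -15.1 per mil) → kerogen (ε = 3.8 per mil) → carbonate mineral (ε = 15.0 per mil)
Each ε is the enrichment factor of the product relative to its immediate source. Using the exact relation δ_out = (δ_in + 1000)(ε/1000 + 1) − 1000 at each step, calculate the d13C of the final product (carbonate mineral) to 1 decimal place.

step 1: δ = (4.70 + 1000)·(-15.1/1000 + 1) − 1000 = -10.47 per mil
step 2: δ = (-10.47 + 1000)·(3.8/1000 + 1) − 1000 = -6.71 per mil
step 3: δ = (-6.71 + 1000)·(15.0/1000 + 1) − 1000 = 8.19 per mil

8.2 per mil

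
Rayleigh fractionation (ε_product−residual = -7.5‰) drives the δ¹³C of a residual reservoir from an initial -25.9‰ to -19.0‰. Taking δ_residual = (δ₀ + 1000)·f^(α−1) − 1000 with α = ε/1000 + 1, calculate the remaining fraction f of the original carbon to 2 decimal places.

0.39

α − 1 = ε/1000 = -0.0075
(δ_res + 1000)/(δ₀ + 1000) = (-19.0 + 1000)/(-25.9 + 1000) = 981.0/974.1 = 1.007083
f = 1.007083^(1/-0.0075) = exp(ln(1.007083)/-0.0075) = exp(0.00706/-0.0075)
f = exp(-0.9411) = 0.3902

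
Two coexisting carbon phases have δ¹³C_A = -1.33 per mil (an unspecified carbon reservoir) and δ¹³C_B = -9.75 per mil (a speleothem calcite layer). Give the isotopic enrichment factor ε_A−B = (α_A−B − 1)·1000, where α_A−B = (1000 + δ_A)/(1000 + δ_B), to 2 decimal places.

8.50 per mil

α_A−B = (1000 + -1.33) / (1000 + -9.75) = 998.67 / 990.25 = 1.008503
ε_A−B = (1.008503 − 1) × 1000 = 8.503 per mil
(The approximation ε ≈ δ_A − δ_B would give 8.42 per mil.)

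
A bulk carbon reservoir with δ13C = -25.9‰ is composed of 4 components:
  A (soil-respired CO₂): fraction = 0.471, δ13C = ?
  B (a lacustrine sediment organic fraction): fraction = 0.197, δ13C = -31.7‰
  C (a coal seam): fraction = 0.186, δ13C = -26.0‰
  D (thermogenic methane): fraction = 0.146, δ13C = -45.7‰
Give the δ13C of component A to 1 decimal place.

Isotope mass balance: δ_bulk = Σ fᵢ·δᵢ.
-25.9 = 0.471×δ_A + 0.197×(-31.7) + 0.186×(-26.0) + 0.146×(-45.7)
0.471·δ_A = -25.9 − (-17.753) = -8.147
δ_A = -8.147 / 0.471 = -17.30‰

-17.3‰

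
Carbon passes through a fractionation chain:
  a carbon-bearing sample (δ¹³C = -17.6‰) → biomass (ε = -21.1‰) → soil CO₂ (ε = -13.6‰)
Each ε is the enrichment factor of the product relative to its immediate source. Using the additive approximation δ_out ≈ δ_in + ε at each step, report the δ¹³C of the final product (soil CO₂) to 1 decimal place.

-52.3‰

step 1: δ ≈ -17.6 + (-21.1) = -38.7‰
step 2: δ ≈ -38.7 + (-13.6) = -52.3‰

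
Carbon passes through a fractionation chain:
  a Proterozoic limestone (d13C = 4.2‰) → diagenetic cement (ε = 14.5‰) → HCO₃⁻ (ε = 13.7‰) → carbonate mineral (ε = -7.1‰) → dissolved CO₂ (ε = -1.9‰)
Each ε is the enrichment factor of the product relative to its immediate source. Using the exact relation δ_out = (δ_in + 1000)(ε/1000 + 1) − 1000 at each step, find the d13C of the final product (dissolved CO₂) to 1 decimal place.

23.4‰

step 1: δ = (4.20 + 1000)·(14.5/1000 + 1) − 1000 = 18.76‰
step 2: δ = (18.76 + 1000)·(13.7/1000 + 1) − 1000 = 32.72‰
step 3: δ = (32.72 + 1000)·(-7.1/1000 + 1) − 1000 = 25.39‰
step 4: δ = (25.39 + 1000)·(-1.9/1000 + 1) − 1000 = 23.44‰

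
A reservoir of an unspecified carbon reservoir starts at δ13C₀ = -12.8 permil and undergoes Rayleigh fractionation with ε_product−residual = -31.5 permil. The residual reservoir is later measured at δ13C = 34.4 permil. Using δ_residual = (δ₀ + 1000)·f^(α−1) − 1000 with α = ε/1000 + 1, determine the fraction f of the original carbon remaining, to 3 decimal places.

0.227

α − 1 = ε/1000 = -0.0315
(δ_res + 1000)/(δ₀ + 1000) = (34.4 + 1000)/(-12.8 + 1000) = 1034.4/987.2 = 1.047812
f = 1.047812^(1/-0.0315) = exp(ln(1.047812)/-0.0315) = exp(0.04670/-0.0315)
f = exp(-1.4827) = 0.2270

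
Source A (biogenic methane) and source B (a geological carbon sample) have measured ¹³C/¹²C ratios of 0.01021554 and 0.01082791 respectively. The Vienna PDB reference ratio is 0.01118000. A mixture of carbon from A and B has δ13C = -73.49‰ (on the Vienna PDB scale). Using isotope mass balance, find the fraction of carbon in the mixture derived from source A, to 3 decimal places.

δ_A = (0.01021554/0.01118000 − 1)×1000 = (0.913733 − 1)×1000 = -86.267‰
δ_B = (0.01082791/0.01118000 − 1)×1000 = (0.968507 − 1)×1000 = -31.493‰
f_A = (δ_mix − δ_B)/(δ_A − δ_B) = (-73.49 − (-31.493))/(-86.267 − (-31.493))
f_A = -41.997 / -54.774 = 0.7667

0.767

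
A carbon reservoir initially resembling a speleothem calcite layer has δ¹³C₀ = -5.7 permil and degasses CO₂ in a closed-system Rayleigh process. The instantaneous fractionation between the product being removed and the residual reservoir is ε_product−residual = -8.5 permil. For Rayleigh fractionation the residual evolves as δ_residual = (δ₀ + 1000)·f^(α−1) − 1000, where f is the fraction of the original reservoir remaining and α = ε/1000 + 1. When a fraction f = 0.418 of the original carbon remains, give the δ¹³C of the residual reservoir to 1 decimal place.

1.7 permil

Rayleigh residual: δ_res = (δ₀ + 1000)·f^(α−1) − 1000
α = ε/1000 + 1 = 0.99150, so α − 1 = -0.00850
f^(α−1) = 0.418^(-0.00850) = 1.007442
δ_res = (-5.7 + 1000) × 1.007442 − 1000 = 1001.699 − 1000 = 1.70 permil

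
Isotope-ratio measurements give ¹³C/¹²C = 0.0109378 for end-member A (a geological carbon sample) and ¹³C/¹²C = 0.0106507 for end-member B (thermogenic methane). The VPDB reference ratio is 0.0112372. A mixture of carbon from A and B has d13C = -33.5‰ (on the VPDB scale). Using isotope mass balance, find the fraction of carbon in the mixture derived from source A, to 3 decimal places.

0.732

δ_A = (0.0109378/0.0112372 − 1)×1000 = (0.973356 − 1)×1000 = -26.644‰
δ_B = (0.0106507/0.0112372 − 1)×1000 = (0.947807 − 1)×1000 = -52.193‰
f_A = (δ_mix − δ_B)/(δ_A − δ_B) = (-33.5 − (-52.193))/(-26.644 − (-52.193))
f_A = 18.693 / 25.549 = 0.7316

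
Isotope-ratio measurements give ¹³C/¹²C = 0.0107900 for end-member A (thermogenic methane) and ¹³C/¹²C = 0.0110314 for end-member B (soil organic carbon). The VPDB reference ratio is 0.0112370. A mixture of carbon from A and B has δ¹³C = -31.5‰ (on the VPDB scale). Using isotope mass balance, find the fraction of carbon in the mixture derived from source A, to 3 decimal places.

0.615

δ_A = (0.0107900/0.0112370 − 1)×1000 = (0.960221 − 1)×1000 = -39.779‰
δ_B = (0.0110314/0.0112370 − 1)×1000 = (0.981703 − 1)×1000 = -18.297‰
f_A = (δ_mix − δ_B)/(δ_A − δ_B) = (-31.5 − (-18.297))/(-39.779 − (-18.297))
f_A = -13.203 / -21.483 = 0.6146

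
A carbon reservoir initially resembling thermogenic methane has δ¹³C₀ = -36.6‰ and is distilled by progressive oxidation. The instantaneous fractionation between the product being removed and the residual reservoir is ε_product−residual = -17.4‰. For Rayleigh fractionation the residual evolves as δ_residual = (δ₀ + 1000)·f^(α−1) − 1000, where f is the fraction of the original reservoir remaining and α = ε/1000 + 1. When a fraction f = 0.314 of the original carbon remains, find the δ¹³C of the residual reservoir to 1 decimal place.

Rayleigh residual: δ_res = (δ₀ + 1000)·f^(α−1) − 1000
α = ε/1000 + 1 = 0.98260, so α − 1 = -0.01740
f^(α−1) = 0.314^(-0.01740) = 1.020360
δ_res = (-36.6 + 1000) × 1.020360 − 1000 = 983.015 − 1000 = -16.99‰

-17.0‰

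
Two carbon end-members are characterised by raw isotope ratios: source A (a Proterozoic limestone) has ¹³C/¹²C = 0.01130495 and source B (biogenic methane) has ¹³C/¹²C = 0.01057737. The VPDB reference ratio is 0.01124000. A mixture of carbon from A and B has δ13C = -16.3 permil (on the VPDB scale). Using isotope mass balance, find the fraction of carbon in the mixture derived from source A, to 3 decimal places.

δ_A = (0.01130495/0.01124000 − 1)×1000 = (1.005778 − 1)×1000 = 5.778 permil
δ_B = (0.01057737/0.01124000 − 1)×1000 = (0.941047 − 1)×1000 = -58.953 permil
f_A = (δ_mix − δ_B)/(δ_A − δ_B) = (-16.3 − (-58.953))/(5.778 − (-58.953))
f_A = 42.653 / 64.731 = 0.6589

0.659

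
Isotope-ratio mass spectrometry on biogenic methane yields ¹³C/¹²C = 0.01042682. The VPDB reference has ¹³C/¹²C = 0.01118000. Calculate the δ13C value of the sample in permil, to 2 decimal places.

-67.37 permil

δ13C = (R_sample / R_standard − 1) × 1000
R_sample / R_standard = 0.01042682 / 0.01118000 = 0.932631
δ13C = (0.932631 − 1) × 1000 = -67.369 permil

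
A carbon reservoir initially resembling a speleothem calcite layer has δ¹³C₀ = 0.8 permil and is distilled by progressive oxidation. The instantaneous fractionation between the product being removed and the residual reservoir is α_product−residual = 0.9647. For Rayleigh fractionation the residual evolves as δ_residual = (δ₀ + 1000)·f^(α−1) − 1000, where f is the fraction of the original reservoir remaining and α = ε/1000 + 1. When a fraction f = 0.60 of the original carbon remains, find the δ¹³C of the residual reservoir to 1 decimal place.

19.0 permil

Rayleigh residual: δ_res = (δ₀ + 1000)·f^(α−1) − 1000
α − 1 = -0.03530
f^(α−1) = 0.60^(-0.03530) = 1.018196
δ_res = (0.8 + 1000) × 1.018196 − 1000 = 1019.010 − 1000 = 19.01 permil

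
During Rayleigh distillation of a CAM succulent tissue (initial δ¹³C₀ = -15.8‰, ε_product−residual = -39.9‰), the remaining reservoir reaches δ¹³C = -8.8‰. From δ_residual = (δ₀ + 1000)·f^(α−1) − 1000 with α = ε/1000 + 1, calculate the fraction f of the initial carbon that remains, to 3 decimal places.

α − 1 = ε/1000 = -0.0399
(δ_res + 1000)/(δ₀ + 1000) = (-8.8 + 1000)/(-15.8 + 1000) = 991.2/984.2 = 1.007112
f = 1.007112^(1/-0.0399) = exp(ln(1.007112)/-0.0399) = exp(0.00709/-0.0399)
f = exp(-0.1776) = 0.8373

0.837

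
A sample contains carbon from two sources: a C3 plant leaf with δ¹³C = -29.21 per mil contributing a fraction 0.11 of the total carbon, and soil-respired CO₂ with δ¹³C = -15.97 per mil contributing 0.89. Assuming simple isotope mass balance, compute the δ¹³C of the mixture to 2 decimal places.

-17.43 per mil

δ_mix = f_A·δ_A + f_B·δ_B
δ_mix = 0.11 × (-29.21) + 0.89 × (-15.97)
δ_mix = -3.213 + -14.213 = -17.426 per mil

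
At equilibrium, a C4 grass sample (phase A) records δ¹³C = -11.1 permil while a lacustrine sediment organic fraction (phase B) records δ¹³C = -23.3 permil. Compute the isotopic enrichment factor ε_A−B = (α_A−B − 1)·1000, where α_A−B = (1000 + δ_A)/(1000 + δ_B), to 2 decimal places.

12.49 permil

α_A−B = (1000 + -11.1) / (1000 + -23.3) = 988.9 / 976.7 = 1.012491
ε_A−B = (1.012491 − 1) × 1000 = 12.491 permil
(The approximation ε ≈ δ_A − δ_B would give 12.2 permil.)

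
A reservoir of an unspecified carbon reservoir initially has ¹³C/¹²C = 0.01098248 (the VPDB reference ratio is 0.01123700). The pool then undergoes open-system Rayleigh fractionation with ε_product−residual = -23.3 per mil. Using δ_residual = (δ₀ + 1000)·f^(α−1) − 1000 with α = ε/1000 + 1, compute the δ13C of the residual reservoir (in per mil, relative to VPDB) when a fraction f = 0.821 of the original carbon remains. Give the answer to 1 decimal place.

δ₀ = (0.01098248/0.01123700 − 1)×1000 = (0.977350 − 1)×1000 = -22.650 per mil
α − 1 = ε/1000 = -0.0233
f^(α−1) = 0.821^(-0.0233) = 1.004606
δ_res = (-22.650 + 1000) × 1.004606 − 1000 = 981.852 − 1000 = -18.15 per mil

-18.1 per mil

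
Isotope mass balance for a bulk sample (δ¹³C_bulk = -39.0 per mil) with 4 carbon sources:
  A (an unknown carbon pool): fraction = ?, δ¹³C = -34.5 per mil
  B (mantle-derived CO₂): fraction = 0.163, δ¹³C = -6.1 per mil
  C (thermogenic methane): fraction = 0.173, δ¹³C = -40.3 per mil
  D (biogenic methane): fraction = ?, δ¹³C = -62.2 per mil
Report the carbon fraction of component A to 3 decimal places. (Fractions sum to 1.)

Let f_A and f_D be the unknown fractions; fractions sum to 1 so f_A + f_D = 0.664.
Mass balance: Σ fᵢ·δᵢ = δ_bulk ⇒ f_A·(-34.5) + f_D·(-62.2) = -39.0 − (-7.966) = -31.034
Substitute f_D = 0.664 − f_A:
f_A·(-34.5 − -62.2) = -31.034 − 0.664×(-62.2) = 10.267
f_A = 10.267 / 27.7 = 0.3706

0.371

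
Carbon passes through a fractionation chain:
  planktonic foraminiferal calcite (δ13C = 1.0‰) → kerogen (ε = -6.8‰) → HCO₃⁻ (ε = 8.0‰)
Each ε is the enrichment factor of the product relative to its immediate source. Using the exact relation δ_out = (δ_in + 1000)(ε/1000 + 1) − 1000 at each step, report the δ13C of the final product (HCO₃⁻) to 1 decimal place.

2.1‰

step 1: δ = (1.00 + 1000)·(-6.8/1000 + 1) − 1000 = -5.81‰
step 2: δ = (-5.81 + 1000)·(8.0/1000 + 1) − 1000 = 2.15‰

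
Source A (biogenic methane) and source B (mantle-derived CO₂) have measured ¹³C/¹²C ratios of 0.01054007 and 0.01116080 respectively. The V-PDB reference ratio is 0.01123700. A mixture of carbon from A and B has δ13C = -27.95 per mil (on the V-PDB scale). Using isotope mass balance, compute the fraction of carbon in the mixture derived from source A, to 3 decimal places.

0.383

δ_A = (0.01054007/0.01123700 − 1)×1000 = (0.937979 − 1)×1000 = -62.021 per mil
δ_B = (0.01116080/0.01123700 − 1)×1000 = (0.993219 − 1)×1000 = -6.781 per mil
f_A = (δ_mix − δ_B)/(δ_A − δ_B) = (-27.95 − (-6.781))/(-62.021 − (-6.781))
f_A = -21.169 / -55.240 = 0.3832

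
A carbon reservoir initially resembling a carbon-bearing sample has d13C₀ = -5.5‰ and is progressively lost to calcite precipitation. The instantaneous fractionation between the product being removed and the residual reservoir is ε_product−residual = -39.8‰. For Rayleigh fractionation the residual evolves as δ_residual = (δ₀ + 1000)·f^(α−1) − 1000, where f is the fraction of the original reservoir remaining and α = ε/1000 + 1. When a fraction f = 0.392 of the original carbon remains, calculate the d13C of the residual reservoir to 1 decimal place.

32.3‰

Rayleigh residual: δ_res = (δ₀ + 1000)·f^(α−1) − 1000
α = ε/1000 + 1 = 0.96020, so α − 1 = -0.03980
f^(α−1) = 0.392^(-0.03980) = 1.037976
δ_res = (-5.5 + 1000) × 1.037976 − 1000 = 1032.267 − 1000 = 32.27‰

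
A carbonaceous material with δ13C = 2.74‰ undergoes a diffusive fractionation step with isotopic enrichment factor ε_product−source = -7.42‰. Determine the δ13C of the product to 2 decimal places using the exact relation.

To first order, δ_product ≈ δ_source + ε = -4.68‰.
Exactly, δ_product = (δ_source + 1000)·(ε/1000 + 1) − 1000.
δ_product = (2.74 + 1000) × (-7.42/1000 + 1) − 1000
δ_product = -4.700‰

-4.70‰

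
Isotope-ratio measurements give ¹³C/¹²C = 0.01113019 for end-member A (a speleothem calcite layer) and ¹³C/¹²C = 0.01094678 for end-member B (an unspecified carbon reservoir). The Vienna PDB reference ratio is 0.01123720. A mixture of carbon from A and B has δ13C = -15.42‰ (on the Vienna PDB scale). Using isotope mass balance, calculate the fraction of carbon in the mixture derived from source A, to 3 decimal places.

0.639

δ_A = (0.01113019/0.01123720 − 1)×1000 = (0.990477 − 1)×1000 = -9.523‰
δ_B = (0.01094678/0.01123720 − 1)×1000 = (0.974155 − 1)×1000 = -25.845‰
f_A = (δ_mix − δ_B)/(δ_A − δ_B) = (-15.42 − (-25.845))/(-9.523 − (-25.845))
f_A = 10.425 / 16.322 = 0.6387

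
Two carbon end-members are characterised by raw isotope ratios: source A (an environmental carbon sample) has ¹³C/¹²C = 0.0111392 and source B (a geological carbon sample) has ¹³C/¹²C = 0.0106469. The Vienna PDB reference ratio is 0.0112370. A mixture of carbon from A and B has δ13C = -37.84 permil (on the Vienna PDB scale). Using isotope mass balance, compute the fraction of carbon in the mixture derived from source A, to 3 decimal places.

δ_A = (0.0111392/0.0112370 − 1)×1000 = (0.991297 − 1)×1000 = -8.703 permil
δ_B = (0.0106469/0.0112370 − 1)×1000 = (0.947486 − 1)×1000 = -52.514 permil
f_A = (δ_mix − δ_B)/(δ_A − δ_B) = (-37.84 − (-52.514))/(-8.703 − (-52.514))
f_A = 14.674 / 43.811 = 0.3349

0.335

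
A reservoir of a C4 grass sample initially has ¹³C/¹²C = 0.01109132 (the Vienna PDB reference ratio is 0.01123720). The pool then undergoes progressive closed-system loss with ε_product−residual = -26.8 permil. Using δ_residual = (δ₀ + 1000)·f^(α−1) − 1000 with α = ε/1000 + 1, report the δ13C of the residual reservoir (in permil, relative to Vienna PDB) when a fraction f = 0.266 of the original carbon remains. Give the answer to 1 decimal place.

22.7 permil

δ₀ = (0.01109132/0.01123720 − 1)×1000 = (0.987018 − 1)×1000 = -12.982 permil
α − 1 = ε/1000 = -0.0268
f^(α−1) = 0.266^(-0.0268) = 1.036127
δ_res = (-12.982 + 1000) × 1.036127 − 1000 = 1022.677 − 1000 = 22.68 permil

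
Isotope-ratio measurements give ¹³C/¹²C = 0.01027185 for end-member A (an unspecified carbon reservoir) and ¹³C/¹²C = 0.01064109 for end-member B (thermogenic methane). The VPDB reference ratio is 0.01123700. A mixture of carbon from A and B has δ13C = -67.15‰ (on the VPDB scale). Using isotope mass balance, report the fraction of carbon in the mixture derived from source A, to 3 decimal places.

δ_A = (0.01027185/0.01123700 − 1)×1000 = (0.914110 − 1)×1000 = -85.890‰
δ_B = (0.01064109/0.01123700 − 1)×1000 = (0.946969 − 1)×1000 = -53.031‰
f_A = (δ_mix − δ_B)/(δ_A − δ_B) = (-67.15 − (-53.031))/(-85.890 − (-53.031))
f_A = -14.119 / -32.859 = 0.4297

0.430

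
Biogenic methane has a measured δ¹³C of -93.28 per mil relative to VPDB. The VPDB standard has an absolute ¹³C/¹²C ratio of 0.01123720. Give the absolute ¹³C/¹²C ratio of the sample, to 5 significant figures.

0.010189

R_sample = R_standard × (δ¹³C/1000 + 1)
R_sample = 0.01123720 × (-93.28/1000 + 1) = 0.01123720 × 0.906720
R_sample = 0.0101890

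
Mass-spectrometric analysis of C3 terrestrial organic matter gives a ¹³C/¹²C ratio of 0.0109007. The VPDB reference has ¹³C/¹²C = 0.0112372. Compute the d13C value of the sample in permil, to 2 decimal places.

-29.95 permil

d13C = (R_sample / R_standard − 1) × 1000
R_sample / R_standard = 0.0109007 / 0.0112372 = 0.970055
d13C = (0.970055 − 1) × 1000 = -29.945 permil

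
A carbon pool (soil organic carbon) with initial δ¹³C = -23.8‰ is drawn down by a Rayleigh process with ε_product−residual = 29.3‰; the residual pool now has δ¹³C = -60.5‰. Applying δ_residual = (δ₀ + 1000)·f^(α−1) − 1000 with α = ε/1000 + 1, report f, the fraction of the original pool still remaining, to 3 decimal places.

0.270

α − 1 = ε/1000 = 0.0293
(δ_res + 1000)/(δ₀ + 1000) = (-60.5 + 1000)/(-23.8 + 1000) = 939.5/976.2 = 0.962405
f = 0.962405^(1/0.0293) = exp(ln(0.962405)/0.0293) = exp(-0.03832/0.0293)
f = exp(-1.3078) = 0.2704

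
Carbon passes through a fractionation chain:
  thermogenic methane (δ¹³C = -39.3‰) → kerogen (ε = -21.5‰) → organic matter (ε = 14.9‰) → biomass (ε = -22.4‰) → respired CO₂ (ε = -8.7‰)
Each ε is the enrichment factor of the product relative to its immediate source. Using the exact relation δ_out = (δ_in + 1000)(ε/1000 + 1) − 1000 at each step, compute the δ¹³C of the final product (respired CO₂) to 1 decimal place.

-75.4‰

step 1: δ = (-39.30 + 1000)·(-21.5/1000 + 1) − 1000 = -59.96‰
step 2: δ = (-59.96 + 1000)·(14.9/1000 + 1) − 1000 = -45.95‰
step 3: δ = (-45.95 + 1000)·(-22.4/1000 + 1) − 1000 = -67.32‰
step 4: δ = (-67.32 + 1000)·(-8.7/1000 + 1) − 1000 = -75.43‰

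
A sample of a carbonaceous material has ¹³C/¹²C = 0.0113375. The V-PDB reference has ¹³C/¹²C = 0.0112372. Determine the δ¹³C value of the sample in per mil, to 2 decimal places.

8.93 per mil

δ¹³C = (R_sample / R_standard − 1) × 1000
R_sample / R_standard = 0.0113375 / 0.0112372 = 1.008926
δ¹³C = (1.008926 − 1) × 1000 = 8.926 per mil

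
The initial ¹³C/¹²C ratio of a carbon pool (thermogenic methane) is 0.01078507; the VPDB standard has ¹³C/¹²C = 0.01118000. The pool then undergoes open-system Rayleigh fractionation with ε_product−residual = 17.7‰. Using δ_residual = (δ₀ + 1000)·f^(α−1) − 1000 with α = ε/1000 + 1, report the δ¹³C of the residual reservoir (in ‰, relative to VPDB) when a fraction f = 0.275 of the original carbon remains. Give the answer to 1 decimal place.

δ₀ = (0.01078507/0.01118000 − 1)×1000 = (0.964675 − 1)×1000 = -35.325‰
α − 1 = ε/1000 = 0.0177
f^(α−1) = 0.275^(0.0177) = 0.977409
δ_res = (-35.325 + 1000) × 0.977409 − 1000 = 942.882 − 1000 = -57.12‰

-57.1‰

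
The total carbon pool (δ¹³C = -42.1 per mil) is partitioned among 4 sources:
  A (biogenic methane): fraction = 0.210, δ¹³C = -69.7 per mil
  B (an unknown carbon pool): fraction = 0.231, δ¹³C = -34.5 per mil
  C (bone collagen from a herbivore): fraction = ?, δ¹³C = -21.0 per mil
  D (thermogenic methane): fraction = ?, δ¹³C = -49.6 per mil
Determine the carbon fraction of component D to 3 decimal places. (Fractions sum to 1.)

Let f_D and f_C be the unknown fractions; fractions sum to 1 so f_D + f_C = 0.559.
Mass balance: Σ fᵢ·δᵢ = δ_bulk ⇒ f_D·(-49.6) + f_C·(-21.0) = -42.1 − (-22.607) = -19.494
Substitute f_C = 0.559 − f_D:
f_D·(-49.6 − -21.0) = -19.494 − 0.559×(-21.0) = -7.755
f_D = -7.755 / -28.6 = 0.2711

0.271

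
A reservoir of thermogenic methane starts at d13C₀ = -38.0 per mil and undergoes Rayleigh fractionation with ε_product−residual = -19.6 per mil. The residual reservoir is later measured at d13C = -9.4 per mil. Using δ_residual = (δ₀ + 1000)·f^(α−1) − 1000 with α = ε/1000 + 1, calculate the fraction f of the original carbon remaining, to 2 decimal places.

α − 1 = ε/1000 = -0.0196
(δ_res + 1000)/(δ₀ + 1000) = (-9.4 + 1000)/(-38.0 + 1000) = 990.6/962.0 = 1.029730
f = 1.029730^(1/-0.0196) = exp(ln(1.029730)/-0.0196) = exp(0.02930/-0.0196)
f = exp(-1.4947) = 0.2243

0.22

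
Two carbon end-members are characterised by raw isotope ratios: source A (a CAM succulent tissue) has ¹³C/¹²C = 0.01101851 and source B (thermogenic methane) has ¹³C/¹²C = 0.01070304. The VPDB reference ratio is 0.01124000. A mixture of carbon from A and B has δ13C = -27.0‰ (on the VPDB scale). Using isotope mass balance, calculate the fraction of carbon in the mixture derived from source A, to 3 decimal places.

0.740

δ_A = (0.01101851/0.01124000 − 1)×1000 = (0.980294 − 1)×1000 = -19.706‰
δ_B = (0.01070304/0.01124000 − 1)×1000 = (0.952228 − 1)×1000 = -47.772‰
f_A = (δ_mix − δ_B)/(δ_A − δ_B) = (-27.0 − (-47.772))/(-19.706 − (-47.772))
f_A = 20.772 / 28.067 = 0.7401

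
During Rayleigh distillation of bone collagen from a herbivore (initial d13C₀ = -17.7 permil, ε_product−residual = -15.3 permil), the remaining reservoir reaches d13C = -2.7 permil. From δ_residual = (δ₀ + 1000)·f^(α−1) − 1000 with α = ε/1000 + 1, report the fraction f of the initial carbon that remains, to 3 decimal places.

α − 1 = ε/1000 = -0.0153
(δ_res + 1000)/(δ₀ + 1000) = (-2.7 + 1000)/(-17.7 + 1000) = 997.3/982.3 = 1.015270
f = 1.015270^(1/-0.0153) = exp(ln(1.015270)/-0.0153) = exp(0.01515/-0.0153)
f = exp(-0.9905) = 0.3714

0.371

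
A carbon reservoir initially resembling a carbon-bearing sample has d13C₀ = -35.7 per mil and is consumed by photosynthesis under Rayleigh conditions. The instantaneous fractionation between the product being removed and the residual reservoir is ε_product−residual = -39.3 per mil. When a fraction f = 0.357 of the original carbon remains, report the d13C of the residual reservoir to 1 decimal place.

4.1 per mil

Rayleigh residual: δ_res = (δ₀ + 1000)·f^(α−1) − 1000
α = ε/1000 + 1 = 0.96070, so α − 1 = -0.03930
f^(α−1) = 0.357^(-0.03930) = 1.041310
δ_res = (-35.7 + 1000) × 1.041310 − 1000 = 1004.135 − 1000 = 4.14 per mil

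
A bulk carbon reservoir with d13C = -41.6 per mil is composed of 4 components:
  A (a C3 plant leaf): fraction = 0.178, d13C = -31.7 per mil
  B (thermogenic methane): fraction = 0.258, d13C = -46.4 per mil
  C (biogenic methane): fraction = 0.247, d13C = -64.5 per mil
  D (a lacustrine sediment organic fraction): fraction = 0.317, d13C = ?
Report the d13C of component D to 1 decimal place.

Isotope mass balance: δ_bulk = Σ fᵢ·δᵢ.
-41.6 = 0.178×(-31.7) + 0.258×(-46.4) + 0.247×(-64.5) + 0.317×δ_D
0.317·δ_D = -41.6 − (-33.545) = -8.055
δ_D = -8.055 / 0.317 = -25.41 per mil

-25.4 per mil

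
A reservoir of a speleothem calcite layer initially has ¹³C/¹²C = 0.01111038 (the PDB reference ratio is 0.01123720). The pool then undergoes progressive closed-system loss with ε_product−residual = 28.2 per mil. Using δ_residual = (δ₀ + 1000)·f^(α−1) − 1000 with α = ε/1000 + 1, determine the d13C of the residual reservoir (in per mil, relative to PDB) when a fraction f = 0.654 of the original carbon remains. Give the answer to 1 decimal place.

δ₀ = (0.01111038/0.01123720 − 1)×1000 = (0.988714 − 1)×1000 = -11.286 per mil
α − 1 = ε/1000 = 0.0282
f^(α−1) = 0.654^(0.0282) = 0.988096
δ_res = (-11.286 + 1000) × 0.988096 − 1000 = 976.945 − 1000 = -23.06 per mil

-23.1 per mil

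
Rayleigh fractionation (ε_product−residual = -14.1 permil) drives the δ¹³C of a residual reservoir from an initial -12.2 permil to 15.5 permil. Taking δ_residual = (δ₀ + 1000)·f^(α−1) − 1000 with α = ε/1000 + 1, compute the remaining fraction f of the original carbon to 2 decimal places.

0.14

α − 1 = ε/1000 = -0.0141
(δ_res + 1000)/(δ₀ + 1000) = (15.5 + 1000)/(-12.2 + 1000) = 1015.5/987.8 = 1.028042
f = 1.028042^(1/-0.0141) = exp(ln(1.028042)/-0.0141) = exp(0.02766/-0.0141)
f = exp(-1.9614) = 0.1407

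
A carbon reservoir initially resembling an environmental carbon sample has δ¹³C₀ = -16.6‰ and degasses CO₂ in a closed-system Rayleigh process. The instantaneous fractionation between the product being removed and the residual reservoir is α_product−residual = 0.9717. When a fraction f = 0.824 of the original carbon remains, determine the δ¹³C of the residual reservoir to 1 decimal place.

-11.2‰

Rayleigh residual: δ_res = (δ₀ + 1000)·f^(α−1) − 1000
α − 1 = -0.02830
f^(α−1) = 0.824^(-0.02830) = 1.005493
δ_res = (-16.6 + 1000) × 1.005493 − 1000 = 988.802 − 1000 = -11.20‰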